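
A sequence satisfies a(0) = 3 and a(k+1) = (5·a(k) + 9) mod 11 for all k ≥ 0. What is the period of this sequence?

5

We have a(0) = 3,  a(1) = 2,  a(2) = 8,  a(3) = 5,  a(4) = 1,  a(5) = 3.
The sequence repeats with period 5.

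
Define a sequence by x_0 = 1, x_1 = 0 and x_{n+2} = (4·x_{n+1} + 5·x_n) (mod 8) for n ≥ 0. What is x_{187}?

4

Computing terms: x_0 = 1,  x_1 = 0,  x_2 = 5,  x_3 = 4,  x_4 = 1,  x_5 = 0.
Since (x_4, x_5) = (x_0, x_1) = (1, 0) (two consecutive terms determine the rest), the sequence is periodic with period 4.
(187 - 0) mod 4 = 3, so x_{187} = x_3 = 4.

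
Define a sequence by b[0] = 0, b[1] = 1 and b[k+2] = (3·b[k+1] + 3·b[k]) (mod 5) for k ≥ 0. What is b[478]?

We have b[0] = 0,  b[1] = 1,  b[2] = 3,  b[3] = 2,  b[4] = 0,  b[5] = 1.
The sequence repeats with period 4.
(478 - 0) mod 4 = 2, so b[478] = b[2] = 3.

3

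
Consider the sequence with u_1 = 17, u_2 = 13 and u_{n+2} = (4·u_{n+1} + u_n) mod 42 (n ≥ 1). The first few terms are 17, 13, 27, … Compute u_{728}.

41

We have u_1 = 17, u_2 = 13, u_3 = 27, u_4 = 37, u_5 = 7, u_6 = 23, u_7 = 15, u_8 = 41, u_9 = 11, u_{10} = 1, u_{11} = 15, u_{12} = 19, u_{13} = 7, u_{14} = 5, u_{15} = 27, u_{16} = 29, u_{17} = 17, u_{18} = 13.
Since (u_{17}, u_{18}) = (u_1, u_2) = (17, 13) (two consecutive terms determine the rest), the sequence is periodic with period 16.
(728 - 1) mod 16 = 7, so u_{728} = u_8 = 41.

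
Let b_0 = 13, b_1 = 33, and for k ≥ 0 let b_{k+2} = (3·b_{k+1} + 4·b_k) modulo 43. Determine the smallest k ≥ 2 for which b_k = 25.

b_0 = 13, b_1 = 33, b_2 = 22, b_3 = 26, b_4 = 37, b_5 = 0, b_6 = 19, b_7 = 14, b_8 = 32, b_9 = 23, b_{10} = 25, b_{11} = 38, b_{12} = 42, b_{13} = 20, b_{14} = 13, b_{15} = 33.
The sequence repeats with period 14.
The value 25 first appears (with k ≥ 2) at b_{10}.

10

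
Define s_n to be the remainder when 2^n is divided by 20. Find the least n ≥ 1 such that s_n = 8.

3

Computing terms: s_0 = 1; s_1 = 2; s_2 = 4; s_3 = 8; s_4 = 16; s_5 = 12; s_6 = 4.
Since s_6 = s_2 = 4, the sequence is eventually periodic: after a pre-period of length 2 it cycles with period 4.
The value 8 first appears (with n ≥ 1) at s_3.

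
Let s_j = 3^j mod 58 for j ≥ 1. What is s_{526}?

51

Computing terms: s_1 = 3, s_2 = 9, s_3 = 27, s_4 = 23, s_5 = 11, s_6 = 33, s_7 = 41, s_8 = 7, s_9 = 21, s_{10} = 5, s_{11} = 15, s_{12} = 45, s_{13} = 19, s_{14} = 57, s_{15} = 55, s_{16} = 49, s_{17} = 31, s_{18} = 35, s_{19} = 47, s_{20} = 25, s_{21} = 17, s_{22} = 51, s_{23} = 37, s_{24} = 53, s_{25} = 43, s_{26} = 13, s_{27} = 39, s_{28} = 1, s_{29} = 3.
The sequence repeats with period 28.
(526 - 1) mod 28 = 21, so s_{526} = s_{22} = 51.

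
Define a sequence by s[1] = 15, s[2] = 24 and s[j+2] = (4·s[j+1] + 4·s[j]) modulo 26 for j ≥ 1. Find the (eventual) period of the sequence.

21

Computing terms: s[1] = 15; s[2] = 24; s[3] = 0; s[4] = 18; s[5] = 20; s[6] = 22; s[7] = 12; s[8] = 6; s[9] = 20; s[10] = 0; s[11] = 2; s[12] = 8; s[13] = 14; s[14] = 10; s[15] = 18; s[16] = 8; s[17] = 0; s[18] = 6; s[19] = 24; s[20] = 16; s[21] = 4; s[22] = 2; s[23] = 24; s[24] = 0.
Since (s[23], s[24]) = (s[2], s[3]) = (24, 0) (two consecutive terms determine the rest), the sequence is eventually periodic: after a pre-period of length 1 it cycles with period 21.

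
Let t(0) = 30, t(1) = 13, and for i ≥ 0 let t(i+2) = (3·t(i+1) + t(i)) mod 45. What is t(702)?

Listing terms: t(0) = 30, t(1) = 13, t(2) = 24, t(3) = 40, t(4) = 9, t(5) = 22, t(6) = 30, t(7) = 22, t(8) = 6, t(9) = 40, t(10) = 36, t(11) = 13, t(12) = 30, t(13) = 13.
The sequence repeats with period 12.
(702 - 0) mod 12 = 6, so t(702) = t(6) = 30.

30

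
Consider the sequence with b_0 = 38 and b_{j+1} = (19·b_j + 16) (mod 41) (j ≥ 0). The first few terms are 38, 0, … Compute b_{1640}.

Computing terms: b_0 = 38, b_1 = 0, b_2 = 16, b_3 = 33, b_4 = 28, b_5 = 15, b_6 = 14, b_7 = 36, b_8 = 3, b_9 = 32, b_{10} = 9, b_{11} = 23, b_{12} = 2, b_{13} = 13, b_{14} = 17, b_{15} = 11, b_{16} = 20, b_{17} = 27, b_{18} = 37, b_{19} = 22, b_{20} = 24, b_{21} = 21, b_{22} = 5, b_{23} = 29, b_{24} = 34, b_{25} = 6, b_{26} = 7, b_{27} = 26, b_{28} = 18, b_{29} = 30, b_{30} = 12, b_{31} = 39, b_{32} = 19, b_{33} = 8, b_{34} = 4, b_{35} = 10, b_{36} = 1, b_{37} = 35, b_{38} = 25, b_{39} = 40, b_{40} = 38.
Since b_{40} = b_0 = 38, the sequence is periodic with period 40.
(1640 - 0) mod 40 = 0, so b_{1640} = b_0 = 38.

38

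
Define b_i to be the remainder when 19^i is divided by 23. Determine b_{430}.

4

b_0 = 1; b_1 = 19; b_2 = 16; b_3 = 5; b_4 = 3; b_5 = 11; b_6 = 2; b_7 = 15; b_8 = 9; b_9 = 10; b_{10} = 6; b_{11} = 22; b_{12} = 4; b_{13} = 7; b_{14} = 18; b_{15} = 20; b_{16} = 12; b_{17} = 21; b_{18} = 8; b_{19} = 14; b_{20} = 13; b_{21} = 17; b_{22} = 1.
Since b_{22} = b_0 = 1, the sequence is periodic with period 22.
(430 - 0) mod 22 = 12, so b_{430} = b_{12} = 4.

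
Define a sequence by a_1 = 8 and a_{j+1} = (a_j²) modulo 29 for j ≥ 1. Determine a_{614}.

Computing terms: a_1 = 8; a_2 = 6; a_3 = 7; a_4 = 20; a_5 = 23; a_6 = 7.
Since a_6 = a_3 = 7, the sequence is eventually periodic: after a pre-period of length 2 it cycles with period 3.
For j ≥ 3, a_j depends only on (j - 3) mod 3. (614 - 3) mod 3 = 2, so a_{614} = a_5 = 23.

23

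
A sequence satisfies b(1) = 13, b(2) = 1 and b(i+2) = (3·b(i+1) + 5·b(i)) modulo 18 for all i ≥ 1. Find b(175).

5

We have b(1) = 13,  b(2) = 1,  b(3) = 14,  b(4) = 11,  b(5) = 13,  b(6) = 4,  b(7) = 5,  b(8) = 17,  b(9) = 4,  b(10) = 7,  b(11) = 5,  b(12) = 14,  b(13) = 13,  b(14) = 1.
Since (b(13), b(14)) = (b(1), b(2)) = (13, 1) (two consecutive terms determine the rest), the sequence is periodic with period 12.
(175 - 1) mod 12 = 6, so b(175) = b(7) = 5.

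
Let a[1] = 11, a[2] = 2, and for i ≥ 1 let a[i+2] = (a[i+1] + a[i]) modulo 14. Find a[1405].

7

Listing terms: a[1] = 11; a[2] = 2; a[3] = 13; a[4] = 1; a[5] = 0; a[6] = 1; a[7] = 1; a[8] = 2; a[9] = 3; a[10] = 5; a[11] = 8; a[12] = 13; a[13] = 7; a[14] = 6; a[15] = 13; a[16] = 5; a[17] = 4; a[18] = 9; a[19] = 13; a[20] = 8; a[21] = 7; a[22] = 1; a[23] = 8; a[24] = 9; a[25] = 3; a[26] = 12; a[27] = 1; a[28] = 13; a[29] = 0; a[30] = 13; a[31] = 13; a[32] = 12; a[33] = 11; a[34] = 9; a[35] = 6; a[36] = 1; a[37] = 7; a[38] = 8; a[39] = 1; a[40] = 9; a[41] = 10; a[42] = 5; a[43] = 1; a[44] = 6; a[45] = 7; a[46] = 13; a[47] = 6; a[48] = 5; a[49] = 11; a[50] = 2.
The sequence repeats with period 48.
So a[1405] = a[1 + ((1405-1) mod 48)] = a[13] = 7.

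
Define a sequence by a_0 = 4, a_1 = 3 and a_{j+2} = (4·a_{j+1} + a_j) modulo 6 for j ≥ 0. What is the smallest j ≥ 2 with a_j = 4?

We have a_0 = 4, a_1 = 3, a_2 = 4, a_3 = 1, a_4 = 2, a_5 = 3, a_6 = 2, a_7 = 5, a_8 = 4, a_9 = 3.
The sequence repeats with period 8.
The value 4 first appears (with j ≥ 2) at a_2.

2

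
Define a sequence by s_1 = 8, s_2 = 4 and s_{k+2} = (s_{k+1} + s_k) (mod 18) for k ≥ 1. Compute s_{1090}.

16

We have s_1 = 8,  s_2 = 4,  s_3 = 12,  s_4 = 16,  s_5 = 10,  s_6 = 8,  s_7 = 0,  s_8 = 8,  s_9 = 8,  s_{10} = 16,  s_{11} = 6,  s_{12} = 4,  s_{13} = 10,  s_{14} = 14,  s_{15} = 6,  s_{16} = 2,  s_{17} = 8,  s_{18} = 10,  s_{19} = 0,  s_{20} = 10,  s_{21} = 10,  s_{22} = 2,  s_{23} = 12,  s_{24} = 14,  s_{25} = 8,  s_{26} = 4.
Since (s_{25}, s_{26}) = (s_1, s_2) = (8, 4) (two consecutive terms determine the rest), the sequence is periodic with period 24.
(1090 - 1) mod 24 = 9, so s_{1090} = s_{10} = 16.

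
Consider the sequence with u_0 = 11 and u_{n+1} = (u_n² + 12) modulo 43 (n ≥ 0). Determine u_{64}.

0

u_0 = 11,  u_1 = 4,  u_2 = 28,  u_3 = 22,  u_4 = 23,  u_5 = 25,  u_6 = 35,  u_7 = 33,  u_8 = 26,  u_9 = 0,  u_{10} = 12,  u_{11} = 27,  u_{12} = 10,  u_{13} = 26.
Since u_{13} = u_8 = 26, the sequence is eventually periodic: after a pre-period of length 8 it cycles with period 5.
For n ≥ 8, u_n depends only on (n - 8) mod 5. (64 - 8) mod 5 = 1, so u_{64} = u_9 = 0.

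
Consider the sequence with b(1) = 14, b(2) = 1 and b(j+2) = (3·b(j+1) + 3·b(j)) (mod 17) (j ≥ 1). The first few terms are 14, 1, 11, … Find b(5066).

b(1) = 14; b(2) = 1; b(3) = 11; b(4) = 2; b(5) = 5; b(6) = 4; b(7) = 10; b(8) = 8; b(9) = 3; b(10) = 16; b(11) = 6; b(12) = 15; b(13) = 12; b(14) = 13; b(15) = 7; b(16) = 9; b(17) = 14; b(18) = 1.
The sequence repeats with period 16.
(5066 - 1) mod 16 = 9, so b(5066) = b(10) = 16.

16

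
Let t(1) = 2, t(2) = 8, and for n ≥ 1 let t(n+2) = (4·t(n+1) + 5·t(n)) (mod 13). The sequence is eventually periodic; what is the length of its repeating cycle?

Computing terms: t(1) = 2, t(2) = 8, t(3) = 3, t(4) = 0, t(5) = 2, t(6) = 8.
Since (t(5), t(6)) = (t(1), t(2)) = (2, 8) (two consecutive terms determine the rest), the sequence is periodic with period 4.

4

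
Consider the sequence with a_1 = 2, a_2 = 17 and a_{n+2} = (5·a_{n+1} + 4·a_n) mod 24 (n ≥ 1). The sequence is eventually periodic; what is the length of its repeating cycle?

Computing terms: a_1 = 2; a_2 = 17; a_3 = 21; a_4 = 5; a_5 = 13; a_6 = 13; a_7 = 21; a_8 = 13; a_9 = 5; a_{10} = 5; a_{11} = 21; a_{12} = 5.
Since (a_{11}, a_{12}) = (a_3, a_4) = (21, 5) (two consecutive terms determine the rest), the sequence is eventually periodic: after a pre-period of length 2 it cycles with period 8.

8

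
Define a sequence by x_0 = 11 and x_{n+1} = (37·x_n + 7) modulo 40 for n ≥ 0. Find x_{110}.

25

x_0 = 11,  x_1 = 14,  x_2 = 5,  x_3 = 32,  x_4 = 31,  x_5 = 34,  x_6 = 25,  x_7 = 12,  x_8 = 11.
Since x_8 = x_0 = 11, the sequence is periodic with period 8.
So x_{110} = x_{0 + ((110-0) mod 8)} = x_6 = 25.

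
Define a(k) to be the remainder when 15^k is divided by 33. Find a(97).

Computing terms: a(1) = 15; a(2) = 27; a(3) = 9; a(4) = 3; a(5) = 12; a(6) = 15.
Since a(6) = a(1) = 15, the sequence is periodic with period 5.
(97 - 1) mod 5 = 1, so a(97) = a(2) = 27.

27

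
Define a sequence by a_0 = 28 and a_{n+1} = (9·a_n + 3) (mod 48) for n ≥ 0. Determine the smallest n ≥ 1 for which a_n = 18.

10

We have a_0 = 28; a_1 = 15; a_2 = 42; a_3 = 45; a_4 = 24; a_5 = 27; a_6 = 6; a_7 = 9; a_8 = 36; a_9 = 39; a_{10} = 18; a_{11} = 21; a_{12} = 0; a_{13} = 3; a_{14} = 30; a_{15} = 33; a_{16} = 12; a_{17} = 15.
Since a_{17} = a_1 = 15, the sequence is eventually periodic: after a pre-period of length 1 it cycles with period 16.
The value 18 first appears (with n ≥ 1) at a_{10}.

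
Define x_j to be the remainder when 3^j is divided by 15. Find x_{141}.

3

x_1 = 3,  x_2 = 9,  x_3 = 12,  x_4 = 6,  x_5 = 3.
The sequence repeats with period 4.
(141 - 1) mod 4 = 0, so x_{141} = x_1 = 3.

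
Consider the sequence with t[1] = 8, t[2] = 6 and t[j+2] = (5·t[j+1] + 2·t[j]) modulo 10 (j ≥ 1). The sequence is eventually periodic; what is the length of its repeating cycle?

Listing terms: t[1] = 8, t[2] = 6, t[3] = 6, t[4] = 2, t[5] = 2, t[6] = 4, t[7] = 4, t[8] = 8, t[9] = 8, t[10] = 6.
Since (t[9], t[10]) = (t[1], t[2]) = (8, 6) (two consecutive terms determine the rest), the sequence is periodic with period 8.

8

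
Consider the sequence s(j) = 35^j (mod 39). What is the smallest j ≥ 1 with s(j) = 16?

Listing terms: s(0) = 1, s(1) = 35, s(2) = 16, s(3) = 14, s(4) = 22, s(5) = 29, s(6) = 1.
Since s(6) = s(0) = 1, the sequence is periodic with period 6.
The value 16 first appears (with j ≥ 1) at s(2).

2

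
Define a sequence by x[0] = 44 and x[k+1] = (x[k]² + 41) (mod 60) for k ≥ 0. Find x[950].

Computing terms: x[0] = 44,  x[1] = 57,  x[2] = 50,  x[3] = 21,  x[4] = 2,  x[5] = 45,  x[6] = 26,  x[7] = 57.
Since x[7] = x[1] = 57, the sequence is eventually periodic: after a pre-period of length 1 it cycles with period 6.
For k ≥ 1, x[k] depends only on (k - 1) mod 6. (950 - 1) mod 6 = 1, so x[950] = x[2] = 50.

50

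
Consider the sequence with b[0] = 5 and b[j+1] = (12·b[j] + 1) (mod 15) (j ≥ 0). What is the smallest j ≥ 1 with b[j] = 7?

3

b[0] = 5,  b[1] = 1,  b[2] = 13,  b[3] = 7,  b[4] = 10,  b[5] = 1.
Since b[5] = b[1] = 1, the sequence is eventually periodic: after a pre-period of length 1 it cycles with period 4.
The value 7 first appears (with j ≥ 1) at b[3].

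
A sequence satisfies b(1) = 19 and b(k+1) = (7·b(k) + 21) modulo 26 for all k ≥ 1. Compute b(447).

7

b(1) = 19, b(2) = 24, b(3) = 7, b(4) = 18, b(5) = 17, b(6) = 10, b(7) = 13, b(8) = 8, b(9) = 25, b(10) = 14, b(11) = 15, b(12) = 22, b(13) = 19.
The sequence repeats with period 12.
(447 - 1) mod 12 = 2, so b(447) = b(3) = 7.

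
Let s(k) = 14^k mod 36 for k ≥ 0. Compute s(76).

4

Computing terms: s(0) = 1, s(1) = 14, s(2) = 16, s(3) = 8, s(4) = 4, s(5) = 20, s(6) = 28, s(7) = 32, s(8) = 16.
Since s(8) = s(2) = 16, the sequence is eventually periodic: after a pre-period of length 2 it cycles with period 6.
For k ≥ 2, s(k) depends only on (k - 2) mod 6. (76 - 2) mod 6 = 2, so s(76) = s(4) = 4.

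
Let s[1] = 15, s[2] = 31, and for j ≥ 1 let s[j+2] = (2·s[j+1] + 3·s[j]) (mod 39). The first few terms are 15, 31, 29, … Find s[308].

31

Listing terms: s[1] = 15, s[2] = 31, s[3] = 29, s[4] = 34, s[5] = 38, s[6] = 22, s[7] = 2, s[8] = 31, s[9] = 29.
Since (s[8], s[9]) = (s[2], s[3]) = (31, 29) (two consecutive terms determine the rest), the sequence is eventually periodic: after a pre-period of length 1 it cycles with period 6.
For j ≥ 2, s[j] depends only on (j - 2) mod 6. (308 - 2) mod 6 = 0, so s[308] = s[2] = 31.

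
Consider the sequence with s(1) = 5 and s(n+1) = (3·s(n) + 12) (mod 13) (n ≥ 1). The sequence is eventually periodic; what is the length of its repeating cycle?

3

Listing terms: s(1) = 5; s(2) = 1; s(3) = 2; s(4) = 5.
Since s(4) = s(1) = 5, the sequence is periodic with period 3.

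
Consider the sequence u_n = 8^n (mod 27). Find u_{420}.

We have u_0 = 1; u_1 = 8; u_2 = 10; u_3 = 26; u_4 = 19; u_5 = 17; u_6 = 1.
Since u_6 = u_0 = 1, the sequence is periodic with period 6.
So u_{420} = u_{0 + ((420-0) mod 6)} = u_0 = 1.

1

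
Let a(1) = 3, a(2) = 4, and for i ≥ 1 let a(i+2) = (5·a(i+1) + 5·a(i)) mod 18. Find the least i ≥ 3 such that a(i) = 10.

8

a(1) = 3,  a(2) = 4,  a(3) = 17,  a(4) = 15,  a(5) = 16,  a(6) = 11,  a(7) = 9,  a(8) = 10,  a(9) = 5,  a(10) = 3,  a(11) = 4.
Since (a(10), a(11)) = (a(1), a(2)) = (3, 4) (two consecutive terms determine the rest), the sequence is periodic with period 9.
The value 10 first appears (with i ≥ 3) at a(8).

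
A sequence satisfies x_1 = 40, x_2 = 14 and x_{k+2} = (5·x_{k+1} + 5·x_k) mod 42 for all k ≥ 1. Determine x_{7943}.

Listing terms: x_1 = 40, x_2 = 14, x_3 = 18, x_4 = 34, x_5 = 8, x_6 = 0, x_7 = 40, x_8 = 32, x_9 = 24, x_{10} = 28, x_{11} = 8, x_{12} = 12, x_{13} = 16, x_{14} = 14, x_{15} = 24, x_{16} = 22, x_{17} = 20, x_{18} = 0, x_{19} = 16, x_{20} = 38, x_{21} = 18, x_{22} = 28, x_{23} = 20, x_{24} = 30, x_{25} = 40, x_{26} = 14.
The sequence repeats with period 24.
So x_{7943} = x_{1 + ((7943-1) mod 24)} = x_{23} = 20.

20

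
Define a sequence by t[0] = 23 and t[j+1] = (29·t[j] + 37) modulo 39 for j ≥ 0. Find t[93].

23

Listing terms: t[0] = 23,  t[1] = 2,  t[2] = 17,  t[3] = 23.
Since t[3] = t[0] = 23, the sequence is periodic with period 3.
So t[93] = t[0 + ((93-0) mod 3)] = t[0] = 23.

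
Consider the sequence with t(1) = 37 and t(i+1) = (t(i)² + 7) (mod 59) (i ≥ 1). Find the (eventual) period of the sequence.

6

t(1) = 37,  t(2) = 19,  t(3) = 14,  t(4) = 26,  t(5) = 34,  t(6) = 42,  t(7) = 1,  t(8) = 8,  t(9) = 12,  t(10) = 33,  t(11) = 34.
Since t(11) = t(5) = 34, the sequence is eventually periodic: after a pre-period of length 4 it cycles with period 6.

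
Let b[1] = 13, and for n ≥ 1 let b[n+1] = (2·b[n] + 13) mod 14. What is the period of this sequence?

We have b[1] = 13,  b[2] = 11,  b[3] = 7,  b[4] = 13.
Since b[4] = b[1] = 13, the sequence is periodic with period 3.

3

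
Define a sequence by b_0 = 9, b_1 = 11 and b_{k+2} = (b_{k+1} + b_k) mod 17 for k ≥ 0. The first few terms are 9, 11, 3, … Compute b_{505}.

11

We have b_0 = 9, b_1 = 11, b_2 = 3, b_3 = 14, b_4 = 0, b_5 = 14, b_6 = 14, b_7 = 11, b_8 = 8, b_9 = 2, b_{10} = 10, b_{11} = 12, b_{12} = 5, b_{13} = 0, b_{14} = 5, b_{15} = 5, b_{16} = 10, b_{17} = 15, b_{18} = 8, b_{19} = 6, b_{20} = 14, b_{21} = 3, b_{22} = 0, b_{23} = 3, b_{24} = 3, b_{25} = 6, b_{26} = 9, b_{27} = 15, b_{28} = 7, b_{29} = 5, b_{30} = 12, b_{31} = 0, b_{32} = 12, b_{33} = 12, b_{34} = 7, b_{35} = 2, b_{36} = 9, b_{37} = 11.
Since (b_{36}, b_{37}) = (b_0, b_1) = (9, 11) (two consecutive terms determine the rest), the sequence is periodic with period 36.
(505 - 0) mod 36 = 1, so b_{505} = b_1 = 11.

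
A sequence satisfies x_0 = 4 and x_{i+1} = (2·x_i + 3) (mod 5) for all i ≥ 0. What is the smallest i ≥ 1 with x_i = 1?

1

We have x_0 = 4; x_1 = 1; x_2 = 0; x_3 = 3; x_4 = 4.
The sequence repeats with period 4.
The value 1 first appears (with i ≥ 1) at x_1.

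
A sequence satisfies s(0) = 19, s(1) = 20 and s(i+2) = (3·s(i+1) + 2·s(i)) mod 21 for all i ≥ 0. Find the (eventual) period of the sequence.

Computing terms: s(0) = 19; s(1) = 20; s(2) = 14; s(3) = 19; s(4) = 1; s(5) = 20; s(6) = 20; s(7) = 16; s(8) = 4; s(9) = 2; s(10) = 14; s(11) = 4; s(12) = 19; s(13) = 2; s(14) = 2; s(15) = 10; s(16) = 13; s(17) = 17; s(18) = 14; s(19) = 13; s(20) = 4; s(21) = 17; s(22) = 17; s(23) = 1; s(24) = 16; s(25) = 8; s(26) = 14; s(27) = 16; s(28) = 13; s(29) = 8; s(30) = 8; s(31) = 19; s(32) = 10; s(33) = 5; s(34) = 14; s(35) = 10; s(36) = 16; s(37) = 5; s(38) = 5; s(39) = 4; s(40) = 1; s(41) = 11; s(42) = 14; s(43) = 1; s(44) = 10; s(45) = 11; s(46) = 11; s(47) = 13; s(48) = 19; s(49) = 20.
Since (s(48), s(49)) = (s(0), s(1)) = (19, 20) (two consecutive terms determine the rest), the sequence is periodic with period 48.

48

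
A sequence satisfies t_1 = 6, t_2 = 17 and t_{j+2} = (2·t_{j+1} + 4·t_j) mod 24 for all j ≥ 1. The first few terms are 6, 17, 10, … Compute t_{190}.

16

t_1 = 6,  t_2 = 17,  t_3 = 10,  t_4 = 16,  t_5 = 0,  t_6 = 16,  t_7 = 8,  t_8 = 8,  t_9 = 0,  t_{10} = 8,  t_{11} = 16,  t_{12} = 16,  t_{13} = 0.
Since (t_{12}, t_{13}) = (t_4, t_5) = (16, 0) (two consecutive terms determine the rest), the sequence is eventually periodic: after a pre-period of length 3 it cycles with period 8.
For j ≥ 4, t_j depends only on (j - 4) mod 8. (190 - 4) mod 8 = 2, so t_{190} = t_6 = 16.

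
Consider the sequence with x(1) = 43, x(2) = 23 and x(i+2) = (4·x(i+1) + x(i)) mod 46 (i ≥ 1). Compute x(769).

We have x(1) = 43,  x(2) = 23,  x(3) = 43,  x(4) = 11,  x(5) = 41,  x(6) = 37,  x(7) = 5,  x(8) = 11,  x(9) = 3,  x(10) = 23,  x(11) = 3,  x(12) = 35,  x(13) = 5,  x(14) = 9,  x(15) = 41,  x(16) = 35,  x(17) = 43,  x(18) = 23.
The sequence repeats with period 16.
(769 - 1) mod 16 = 0, so x(769) = x(1) = 43.

43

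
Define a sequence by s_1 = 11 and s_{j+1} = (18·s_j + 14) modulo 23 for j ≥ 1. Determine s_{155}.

Computing terms: s_1 = 11, s_2 = 5, s_3 = 12, s_4 = 0, s_5 = 14, s_6 = 13, s_7 = 18, s_8 = 16, s_9 = 3, s_{10} = 22, s_{11} = 19, s_{12} = 11.
The sequence repeats with period 11.
So s_{155} = s_{1 + ((155-1) mod 11)} = s_1 = 11.

11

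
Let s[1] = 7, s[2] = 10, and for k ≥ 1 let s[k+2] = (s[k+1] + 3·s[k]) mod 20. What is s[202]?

s[1] = 7; s[2] = 10; s[3] = 11; s[4] = 1; s[5] = 14; s[6] = 17; s[7] = 19; s[8] = 10; s[9] = 7; s[10] = 17; s[11] = 18; s[12] = 9; s[13] = 3; s[14] = 10; s[15] = 19; s[16] = 9; s[17] = 6; s[18] = 13; s[19] = 11; s[20] = 10; s[21] = 3; s[22] = 13; s[23] = 2; s[24] = 1; s[25] = 7; s[26] = 10.
Since (s[25], s[26]) = (s[1], s[2]) = (7, 10) (two consecutive terms determine the rest), the sequence is periodic with period 24.
So s[202] = s[1 + ((202-1) mod 24)] = s[10] = 17.

17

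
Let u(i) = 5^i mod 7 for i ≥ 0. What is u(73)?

Listing terms: u(0) = 1,  u(1) = 5,  u(2) = 4,  u(3) = 6,  u(4) = 2,  u(5) = 3,  u(6) = 1.
Since u(6) = u(0) = 1, the sequence is periodic with period 6.
So u(73) = u(0 + ((73-0) mod 6)) = u(1) = 5.

5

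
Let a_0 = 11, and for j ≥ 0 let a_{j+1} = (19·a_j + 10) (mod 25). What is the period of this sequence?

a_0 = 11, a_1 = 19, a_2 = 21, a_3 = 9, a_4 = 6, a_5 = 24, a_6 = 16, a_7 = 14, a_8 = 1, a_9 = 4, a_{10} = 11.
Since a_{10} = a_0 = 11, the sequence is periodic with period 10.

10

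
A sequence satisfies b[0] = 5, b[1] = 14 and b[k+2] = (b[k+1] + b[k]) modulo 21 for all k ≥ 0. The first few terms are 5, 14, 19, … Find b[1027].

12

Listing terms: b[0] = 5; b[1] = 14; b[2] = 19; b[3] = 12; b[4] = 10; b[5] = 1; b[6] = 11; b[7] = 12; b[8] = 2; b[9] = 14; b[10] = 16; b[11] = 9; b[12] = 4; b[13] = 13; b[14] = 17; b[15] = 9; b[16] = 5; b[17] = 14.
Since (b[16], b[17]) = (b[0], b[1]) = (5, 14) (two consecutive terms determine the rest), the sequence is periodic with period 16.
(1027 - 0) mod 16 = 3, so b[1027] = b[3] = 12.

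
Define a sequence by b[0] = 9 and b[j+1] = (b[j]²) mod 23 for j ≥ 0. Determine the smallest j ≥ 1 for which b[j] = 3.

9

b[0] = 9,  b[1] = 12,  b[2] = 6,  b[3] = 13,  b[4] = 8,  b[5] = 18,  b[6] = 2,  b[7] = 4,  b[8] = 16,  b[9] = 3,  b[10] = 9.
The sequence repeats with period 10.
The value 3 first appears (with j ≥ 1) at b[9].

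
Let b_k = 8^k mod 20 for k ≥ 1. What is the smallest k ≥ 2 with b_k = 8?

Listing terms: b_1 = 8; b_2 = 4; b_3 = 12; b_4 = 16; b_5 = 8.
Since b_5 = b_1 = 8, the sequence is periodic with period 4.
The value 8 next appears (with k ≥ 2) at b_5.

5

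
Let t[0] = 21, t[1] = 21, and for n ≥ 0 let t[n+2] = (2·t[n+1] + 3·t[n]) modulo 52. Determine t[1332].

21

We have t[0] = 21,  t[1] = 21,  t[2] = 1,  t[3] = 13,  t[4] = 29,  t[5] = 45,  t[6] = 21,  t[7] = 21.
Since (t[6], t[7]) = (t[0], t[1]) = (21, 21) (two consecutive terms determine the rest), the sequence is periodic with period 6.
(1332 - 0) mod 6 = 0, so t[1332] = t[0] = 21.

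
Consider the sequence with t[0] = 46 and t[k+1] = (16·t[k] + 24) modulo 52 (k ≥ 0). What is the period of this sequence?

3

Computing terms: t[0] = 46, t[1] = 32, t[2] = 16, t[3] = 20, t[4] = 32.
Since t[4] = t[1] = 32, the sequence is eventually periodic: after a pre-period of length 1 it cycles with period 3.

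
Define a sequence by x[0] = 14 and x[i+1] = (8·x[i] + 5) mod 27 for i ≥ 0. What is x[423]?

0

x[0] = 14, x[1] = 9, x[2] = 23, x[3] = 0, x[4] = 5, x[5] = 18, x[6] = 14.
Since x[6] = x[0] = 14, the sequence is periodic with period 6.
(423 - 0) mod 6 = 3, so x[423] = x[3] = 0.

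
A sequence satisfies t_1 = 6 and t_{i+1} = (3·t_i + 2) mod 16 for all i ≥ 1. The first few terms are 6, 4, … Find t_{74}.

4

We have t_1 = 6; t_2 = 4; t_3 = 14; t_4 = 12; t_5 = 6.
The sequence repeats with period 4.
So t_{74} = t_{1 + ((74-1) mod 4)} = t_2 = 4.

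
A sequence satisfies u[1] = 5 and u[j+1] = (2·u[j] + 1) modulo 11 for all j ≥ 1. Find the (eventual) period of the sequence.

Computing terms: u[1] = 5; u[2] = 0; u[3] = 1; u[4] = 3; u[5] = 7; u[6] = 4; u[7] = 9; u[8] = 8; u[9] = 6; u[10] = 2; u[11] = 5.
The sequence repeats with period 10.

10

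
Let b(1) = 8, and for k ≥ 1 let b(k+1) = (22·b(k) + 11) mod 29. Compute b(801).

We have b(1) = 8,  b(2) = 13,  b(3) = 7,  b(4) = 20,  b(5) = 16,  b(6) = 15,  b(7) = 22,  b(8) = 2,  b(9) = 26,  b(10) = 3,  b(11) = 19,  b(12) = 23,  b(13) = 24,  b(14) = 17,  b(15) = 8.
The sequence repeats with period 14.
So b(801) = b(1 + ((801-1) mod 14)) = b(3) = 7.

7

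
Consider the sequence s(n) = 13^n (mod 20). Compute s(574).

Listing terms: s(1) = 13, s(2) = 9, s(3) = 17, s(4) = 1, s(5) = 13.
Since s(5) = s(1) = 13, the sequence is periodic with period 4.
So s(574) = s(1 + ((574-1) mod 4)) = s(2) = 9.

9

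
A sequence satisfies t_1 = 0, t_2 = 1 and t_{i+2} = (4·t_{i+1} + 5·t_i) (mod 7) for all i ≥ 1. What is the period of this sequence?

6

We have t_1 = 0, t_2 = 1, t_3 = 4, t_4 = 0, t_5 = 6, t_6 = 3, t_7 = 0, t_8 = 1.
Since (t_7, t_8) = (t_1, t_2) = (0, 1) (two consecutive terms determine the rest), the sequence is periodic with period 6.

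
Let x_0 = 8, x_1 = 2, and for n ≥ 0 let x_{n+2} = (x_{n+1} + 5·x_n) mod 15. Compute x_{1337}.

We have x_0 = 8, x_1 = 2, x_2 = 12, x_3 = 7, x_4 = 7, x_5 = 12, x_6 = 2, x_7 = 2, x_8 = 12.
Since (x_7, x_8) = (x_1, x_2) = (2, 12) (two consecutive terms determine the rest), the sequence is eventually periodic: after a pre-period of length 1 it cycles with period 6.
For n ≥ 1, x_n depends only on (n - 1) mod 6. (1337 - 1) mod 6 = 4, so x_{1337} = x_5 = 12.

12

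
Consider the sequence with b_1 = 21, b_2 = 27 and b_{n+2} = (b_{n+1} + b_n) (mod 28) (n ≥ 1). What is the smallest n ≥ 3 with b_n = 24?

We have b_1 = 21, b_2 = 27, b_3 = 20, b_4 = 19, b_5 = 11, b_6 = 2, b_7 = 13, b_8 = 15, b_9 = 0, b_{10} = 15, b_{11} = 15, b_{12} = 2, b_{13} = 17, b_{14} = 19, b_{15} = 8, b_{16} = 27, b_{17} = 7, b_{18} = 6, b_{19} = 13, b_{20} = 19, b_{21} = 4, b_{22} = 23, b_{23} = 27, b_{24} = 22, b_{25} = 21, b_{26} = 15, b_{27} = 8, b_{28} = 23, b_{29} = 3, b_{30} = 26, b_{31} = 1, b_{32} = 27, b_{33} = 0, b_{34} = 27, b_{35} = 27, b_{36} = 26, b_{37} = 25, b_{38} = 23, b_{39} = 20, b_{40} = 15, b_{41} = 7, b_{42} = 22, b_{43} = 1, b_{44} = 23, b_{45} = 24, b_{46} = 19, b_{47} = 15, b_{48} = 6, b_{49} = 21, b_{50} = 27.
Since (b_{49}, b_{50}) = (b_1, b_2) = (21, 27) (two consecutive terms determine the rest), the sequence is periodic with period 48.
The value 24 first appears (with n ≥ 3) at b_{45}.

45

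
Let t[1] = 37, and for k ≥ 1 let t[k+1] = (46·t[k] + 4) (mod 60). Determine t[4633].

Listing terms: t[1] = 37, t[2] = 26, t[3] = 0, t[4] = 4, t[5] = 8, t[6] = 12, t[7] = 16, t[8] = 20, t[9] = 24, t[10] = 28, t[11] = 32, t[12] = 36, t[13] = 40, t[14] = 44, t[15] = 48, t[16] = 52, t[17] = 56, t[18] = 0.
Since t[18] = t[3] = 0, the sequence is eventually periodic: after a pre-period of length 2 it cycles with period 15.
For k ≥ 3, t[k] depends only on (k - 3) mod 15. (4633 - 3) mod 15 = 10, so t[4633] = t[13] = 40.

40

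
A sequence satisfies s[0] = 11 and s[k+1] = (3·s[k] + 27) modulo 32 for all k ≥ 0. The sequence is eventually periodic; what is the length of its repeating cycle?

16

We have s[0] = 11; s[1] = 28; s[2] = 15; s[3] = 8; s[4] = 19; s[5] = 20; s[6] = 23; s[7] = 0; s[8] = 27; s[9] = 12; s[10] = 31; s[11] = 24; s[12] = 3; s[13] = 4; s[14] = 7; s[15] = 16; s[16] = 11.
The sequence repeats with period 16.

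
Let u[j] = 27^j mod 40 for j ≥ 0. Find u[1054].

We have u[0] = 1, u[1] = 27, u[2] = 9, u[3] = 3, u[4] = 1.
The sequence repeats with period 4.
So u[1054] = u[0 + ((1054-0) mod 4)] = u[2] = 9.

9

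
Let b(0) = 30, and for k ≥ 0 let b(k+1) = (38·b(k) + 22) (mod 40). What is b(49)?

2

Listing terms: b(0) = 30; b(1) = 2; b(2) = 18; b(3) = 26; b(4) = 10; b(5) = 2.
Since b(5) = b(1) = 2, the sequence is eventually periodic: after a pre-period of length 1 it cycles with period 4.
For k ≥ 1, b(k) depends only on (k - 1) mod 4. (49 - 1) mod 4 = 0, so b(49) = b(1) = 2.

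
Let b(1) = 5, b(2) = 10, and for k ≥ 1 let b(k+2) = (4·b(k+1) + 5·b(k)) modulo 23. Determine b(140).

Listing terms: b(1) = 5,  b(2) = 10,  b(3) = 19,  b(4) = 11,  b(5) = 1,  b(6) = 13,  b(7) = 11,  b(8) = 17,  b(9) = 8,  b(10) = 2,  b(11) = 2,  b(12) = 18,  b(13) = 13,  b(14) = 4,  b(15) = 12,  b(16) = 22,  b(17) = 10,  b(18) = 12,  b(19) = 6,  b(20) = 15,  b(21) = 21,  b(22) = 21,  b(23) = 5,  b(24) = 10.
The sequence repeats with period 22.
So b(140) = b(1 + ((140-1) mod 22)) = b(8) = 17.

17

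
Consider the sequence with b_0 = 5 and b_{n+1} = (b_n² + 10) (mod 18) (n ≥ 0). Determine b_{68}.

11

Computing terms: b_0 = 5,  b_1 = 17,  b_2 = 11,  b_3 = 5.
The sequence repeats with period 3.
(68 - 0) mod 3 = 2, so b_{68} = b_2 = 11.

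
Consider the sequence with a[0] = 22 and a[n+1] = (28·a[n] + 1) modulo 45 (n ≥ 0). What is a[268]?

a[0] = 22; a[1] = 32; a[2] = 42; a[3] = 7; a[4] = 17; a[5] = 27; a[6] = 37; a[7] = 2; a[8] = 12; a[9] = 22.
Since a[9] = a[0] = 22, the sequence is periodic with period 9.
(268 - 0) mod 9 = 7, so a[268] = a[7] = 2.

2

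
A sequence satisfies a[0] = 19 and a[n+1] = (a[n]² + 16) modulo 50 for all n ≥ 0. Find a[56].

25

Listing terms: a[0] = 19, a[1] = 27, a[2] = 45, a[3] = 41, a[4] = 47, a[5] = 25, a[6] = 41.
Since a[6] = a[3] = 41, the sequence is eventually periodic: after a pre-period of length 3 it cycles with period 3.
For n ≥ 3, a[n] depends only on (n - 3) mod 3. (56 - 3) mod 3 = 2, so a[56] = a[5] = 25.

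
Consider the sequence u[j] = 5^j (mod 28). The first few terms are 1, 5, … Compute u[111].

13

Listing terms: u[0] = 1, u[1] = 5, u[2] = 25, u[3] = 13, u[4] = 9, u[5] = 17, u[6] = 1.
Since u[6] = u[0] = 1, the sequence is periodic with period 6.
So u[111] = u[0 + ((111-0) mod 6)] = u[3] = 13.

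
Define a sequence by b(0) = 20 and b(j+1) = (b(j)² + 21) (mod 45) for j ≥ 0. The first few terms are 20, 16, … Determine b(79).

Computing terms: b(0) = 20, b(1) = 16, b(2) = 7, b(3) = 25, b(4) = 16.
Since b(4) = b(1) = 16, the sequence is eventually periodic: after a pre-period of length 1 it cycles with period 3.
For j ≥ 1, b(j) depends only on (j - 1) mod 3. (79 - 1) mod 3 = 0, so b(79) = b(1) = 16.

16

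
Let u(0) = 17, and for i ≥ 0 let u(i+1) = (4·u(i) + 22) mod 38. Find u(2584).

u(0) = 17, u(1) = 14, u(2) = 2, u(3) = 30, u(4) = 28, u(5) = 20, u(6) = 26, u(7) = 12, u(8) = 32, u(9) = 36, u(10) = 14.
Since u(10) = u(1) = 14, the sequence is eventually periodic: after a pre-period of length 1 it cycles with period 9.
For i ≥ 1, u(i) depends only on (i - 1) mod 9. (2584 - 1) mod 9 = 0, so u(2584) = u(1) = 14.

14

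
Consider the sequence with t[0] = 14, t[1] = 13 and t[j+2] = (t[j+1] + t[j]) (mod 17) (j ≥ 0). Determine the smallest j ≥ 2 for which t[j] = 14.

We have t[0] = 14, t[1] = 13, t[2] = 10, t[3] = 6, t[4] = 16, t[5] = 5, t[6] = 4, t[7] = 9, t[8] = 13, t[9] = 5, t[10] = 1, t[11] = 6, t[12] = 7, t[13] = 13, t[14] = 3, t[15] = 16, t[16] = 2, t[17] = 1, t[18] = 3, t[19] = 4, t[20] = 7, t[21] = 11, t[22] = 1, t[23] = 12, t[24] = 13, t[25] = 8, t[26] = 4, t[27] = 12, t[28] = 16, t[29] = 11, t[30] = 10, t[31] = 4, t[32] = 14, t[33] = 1, t[34] = 15, t[35] = 16, t[36] = 14, t[37] = 13.
Since (t[36], t[37]) = (t[0], t[1]) = (14, 13) (two consecutive terms determine the rest), the sequence is periodic with period 36.
The value 14 first appears (with j ≥ 2) at t[32].

32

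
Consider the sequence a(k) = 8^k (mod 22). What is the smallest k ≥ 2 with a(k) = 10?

5

a(1) = 8, a(2) = 20, a(3) = 6, a(4) = 4, a(5) = 10, a(6) = 14, a(7) = 2, a(8) = 16, a(9) = 18, a(10) = 12, a(11) = 8.
Since a(11) = a(1) = 8, the sequence is periodic with period 10.
The value 10 first appears (with k ≥ 2) at a(5).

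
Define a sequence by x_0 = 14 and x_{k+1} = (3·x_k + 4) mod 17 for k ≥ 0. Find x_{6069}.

10

We have x_0 = 14, x_1 = 12, x_2 = 6, x_3 = 5, x_4 = 2, x_5 = 10, x_6 = 0, x_7 = 4, x_8 = 16, x_9 = 1, x_{10} = 7, x_{11} = 8, x_{12} = 11, x_{13} = 3, x_{14} = 13, x_{15} = 9, x_{16} = 14.
The sequence repeats with period 16.
So x_{6069} = x_{0 + ((6069-0) mod 16)} = x_5 = 10.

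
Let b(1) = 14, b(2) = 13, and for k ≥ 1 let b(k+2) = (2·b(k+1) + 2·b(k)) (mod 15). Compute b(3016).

Computing terms: b(1) = 14,  b(2) = 13,  b(3) = 9,  b(4) = 14,  b(5) = 1,  b(6) = 0,  b(7) = 2,  b(8) = 4,  b(9) = 12,  b(10) = 2,  b(11) = 13,  b(12) = 0,  b(13) = 11,  b(14) = 7,  b(15) = 6,  b(16) = 11,  b(17) = 4,  b(18) = 0,  b(19) = 8,  b(20) = 1,  b(21) = 3,  b(22) = 8,  b(23) = 7,  b(24) = 0,  b(25) = 14,  b(26) = 13.
Since (b(25), b(26)) = (b(1), b(2)) = (14, 13) (two consecutive terms determine the rest), the sequence is periodic with period 24.
So b(3016) = b(1 + ((3016-1) mod 24)) = b(16) = 11.

11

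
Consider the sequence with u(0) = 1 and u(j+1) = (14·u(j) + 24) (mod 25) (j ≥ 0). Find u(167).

23

Listing terms: u(0) = 1; u(1) = 13; u(2) = 6; u(3) = 8; u(4) = 11; u(5) = 3; u(6) = 16; u(7) = 23; u(8) = 21; u(9) = 18; u(10) = 1.
Since u(10) = u(0) = 1, the sequence is periodic with period 10.
So u(167) = u(0 + ((167-0) mod 10)) = u(7) = 23.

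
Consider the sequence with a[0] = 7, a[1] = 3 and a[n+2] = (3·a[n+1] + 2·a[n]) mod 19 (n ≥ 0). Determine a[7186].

5

a[0] = 7; a[1] = 3; a[2] = 4; a[3] = 18; a[4] = 5; a[5] = 13; a[6] = 11; a[7] = 2; a[8] = 9; a[9] = 12; a[10] = 16; a[11] = 15; a[12] = 1; a[13] = 14; a[14] = 6; a[15] = 8; a[16] = 17; a[17] = 10; a[18] = 7; a[19] = 3.
The sequence repeats with period 18.
(7186 - 0) mod 18 = 4, so a[7186] = a[4] = 5.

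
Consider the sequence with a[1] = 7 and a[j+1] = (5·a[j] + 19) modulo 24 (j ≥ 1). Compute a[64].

Listing terms: a[1] = 7, a[2] = 6, a[3] = 1, a[4] = 0, a[5] = 19, a[6] = 18, a[7] = 13, a[8] = 12, a[9] = 7.
Since a[9] = a[1] = 7, the sequence is periodic with period 8.
So a[64] = a[1 + ((64-1) mod 8)] = a[8] = 12.

12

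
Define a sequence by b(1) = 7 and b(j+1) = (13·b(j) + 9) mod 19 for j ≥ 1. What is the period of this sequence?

18

Computing terms: b(1) = 7; b(2) = 5; b(3) = 17; b(4) = 2; b(5) = 16; b(6) = 8; b(7) = 18; b(8) = 15; b(9) = 14; b(10) = 1; b(11) = 3; b(12) = 10; b(13) = 6; b(14) = 11; b(15) = 0; b(16) = 9; b(17) = 12; b(18) = 13; b(19) = 7.
Since b(19) = b(1) = 7, the sequence is periodic with period 18.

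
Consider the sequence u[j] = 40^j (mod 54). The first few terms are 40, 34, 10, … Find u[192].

10

Listing terms: u[1] = 40, u[2] = 34, u[3] = 10, u[4] = 22, u[5] = 16, u[6] = 46, u[7] = 4, u[8] = 52, u[9] = 28, u[10] = 40.
The sequence repeats with period 9.
So u[192] = u[1 + ((192-1) mod 9)] = u[3] = 10.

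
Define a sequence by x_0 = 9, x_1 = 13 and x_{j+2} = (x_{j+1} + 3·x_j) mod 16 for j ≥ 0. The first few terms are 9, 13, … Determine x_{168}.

9

Listing terms: x_0 = 9, x_1 = 13, x_2 = 8, x_3 = 15, x_4 = 7, x_5 = 4, x_6 = 9, x_7 = 5, x_8 = 0, x_9 = 15, x_{10} = 15, x_{11} = 12, x_{12} = 9, x_{13} = 13.
The sequence repeats with period 12.
So x_{168} = x_{0 + ((168-0) mod 12)} = x_0 = 9.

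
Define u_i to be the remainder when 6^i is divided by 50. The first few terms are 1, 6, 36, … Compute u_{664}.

46

u_0 = 1,  u_1 = 6,  u_2 = 36,  u_3 = 16,  u_4 = 46,  u_5 = 26,  u_6 = 6.
Since u_6 = u_1 = 6, the sequence is eventually periodic: after a pre-period of length 1 it cycles with period 5.
For i ≥ 1, u_i depends only on (i - 1) mod 5. (664 - 1) mod 5 = 3, so u_{664} = u_4 = 46.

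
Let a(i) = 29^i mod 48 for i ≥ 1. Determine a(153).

29

We have a(1) = 29, a(2) = 25, a(3) = 5, a(4) = 1, a(5) = 29.
The sequence repeats with period 4.
So a(153) = a(1 + ((153-1) mod 4)) = a(1) = 29.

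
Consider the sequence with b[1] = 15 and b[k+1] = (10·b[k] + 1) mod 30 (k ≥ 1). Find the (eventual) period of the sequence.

3

We have b[1] = 15,  b[2] = 1,  b[3] = 11,  b[4] = 21,  b[5] = 1.
Since b[5] = b[2] = 1, the sequence is eventually periodic: after a pre-period of length 1 it cycles with period 3.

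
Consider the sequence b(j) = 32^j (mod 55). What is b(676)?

Listing terms: b(1) = 32; b(2) = 34; b(3) = 43; b(4) = 1; b(5) = 32.
The sequence repeats with period 4.
So b(676) = b(1 + ((676-1) mod 4)) = b(4) = 1.

1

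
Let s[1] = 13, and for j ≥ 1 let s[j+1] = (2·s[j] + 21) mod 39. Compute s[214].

s[1] = 13, s[2] = 8, s[3] = 37, s[4] = 17, s[5] = 16, s[6] = 14, s[7] = 10, s[8] = 2, s[9] = 25, s[10] = 32, s[11] = 7, s[12] = 35, s[13] = 13.
The sequence repeats with period 12.
(214 - 1) mod 12 = 9, so s[214] = s[10] = 32.

32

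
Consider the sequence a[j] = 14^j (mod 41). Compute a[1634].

32

a[1] = 14,  a[2] = 32,  a[3] = 38,  a[4] = 40,  a[5] = 27,  a[6] = 9,  a[7] = 3,  a[8] = 1,  a[9] = 14.
The sequence repeats with period 8.
So a[1634] = a[1 + ((1634-1) mod 8)] = a[2] = 32.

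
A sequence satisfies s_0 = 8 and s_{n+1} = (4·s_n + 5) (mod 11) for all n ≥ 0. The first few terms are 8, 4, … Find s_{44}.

9

s_0 = 8,  s_1 = 4,  s_2 = 10,  s_3 = 1,  s_4 = 9,  s_5 = 8.
Since s_5 = s_0 = 8, the sequence is periodic with period 5.
So s_{44} = s_{0 + ((44-0) mod 5)} = s_4 = 9.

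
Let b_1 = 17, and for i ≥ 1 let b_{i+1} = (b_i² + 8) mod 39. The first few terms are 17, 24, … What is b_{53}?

Computing terms: b_1 = 17, b_2 = 24, b_3 = 38, b_4 = 9, b_5 = 11, b_6 = 12, b_7 = 35, b_8 = 24.
Since b_8 = b_2 = 24, the sequence is eventually periodic: after a pre-period of length 1 it cycles with period 6.
For i ≥ 2, b_i depends only on (i - 2) mod 6. (53 - 2) mod 6 = 3, so b_{53} = b_5 = 11.

11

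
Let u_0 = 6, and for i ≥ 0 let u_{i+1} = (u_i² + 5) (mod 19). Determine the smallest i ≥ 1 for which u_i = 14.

u_0 = 6; u_1 = 3; u_2 = 14; u_3 = 11; u_4 = 12; u_5 = 16; u_6 = 14.
Since u_6 = u_2 = 14, the sequence is eventually periodic: after a pre-period of length 2 it cycles with period 4.
The value 14 first appears (with i ≥ 1) at u_2.

2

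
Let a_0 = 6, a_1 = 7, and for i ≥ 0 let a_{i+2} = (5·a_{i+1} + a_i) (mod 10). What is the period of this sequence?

6

a_0 = 6; a_1 = 7; a_2 = 1; a_3 = 2; a_4 = 1; a_5 = 7; a_6 = 6; a_7 = 7.
Since (a_6, a_7) = (a_0, a_1) = (6, 7) (two consecutive terms determine the rest), the sequence is periodic with period 6.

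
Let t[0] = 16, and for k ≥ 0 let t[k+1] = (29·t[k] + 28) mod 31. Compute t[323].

18

t[0] = 16,  t[1] = 27,  t[2] = 5,  t[3] = 18,  t[4] = 23,  t[5] = 13,  t[6] = 2,  t[7] = 24,  t[8] = 11,  t[9] = 6,  t[10] = 16.
Since t[10] = t[0] = 16, the sequence is periodic with period 10.
So t[323] = t[0 + ((323-0) mod 10)] = t[3] = 18.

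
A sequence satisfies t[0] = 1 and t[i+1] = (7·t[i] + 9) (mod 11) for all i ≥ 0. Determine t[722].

0

We have t[0] = 1; t[1] = 5; t[2] = 0; t[3] = 9; t[4] = 6; t[5] = 7; t[6] = 3; t[7] = 8; t[8] = 10; t[9] = 2; t[10] = 1.
The sequence repeats with period 10.
(722 - 0) mod 10 = 2, so t[722] = t[2] = 0.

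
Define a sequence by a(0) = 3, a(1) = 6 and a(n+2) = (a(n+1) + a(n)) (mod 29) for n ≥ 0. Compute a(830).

24

We have a(0) = 3, a(1) = 6, a(2) = 9, a(3) = 15, a(4) = 24, a(5) = 10, a(6) = 5, a(7) = 15, a(8) = 20, a(9) = 6, a(10) = 26, a(11) = 3, a(12) = 0, a(13) = 3, a(14) = 3, a(15) = 6.
The sequence repeats with period 14.
(830 - 0) mod 14 = 4, so a(830) = a(4) = 24.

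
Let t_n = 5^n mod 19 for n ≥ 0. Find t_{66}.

Computing terms: t_0 = 1; t_1 = 5; t_2 = 6; t_3 = 11; t_4 = 17; t_5 = 9; t_6 = 7; t_7 = 16; t_8 = 4; t_9 = 1.
Since t_9 = t_0 = 1, the sequence is periodic with period 9.
(66 - 0) mod 9 = 3, so t_{66} = t_3 = 11.

11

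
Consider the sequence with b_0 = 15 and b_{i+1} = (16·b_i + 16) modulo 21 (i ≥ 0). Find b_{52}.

4

b_0 = 15, b_1 = 4, b_2 = 17, b_3 = 15.
Since b_3 = b_0 = 15, the sequence is periodic with period 3.
(52 - 0) mod 3 = 1, so b_{52} = b_1 = 4.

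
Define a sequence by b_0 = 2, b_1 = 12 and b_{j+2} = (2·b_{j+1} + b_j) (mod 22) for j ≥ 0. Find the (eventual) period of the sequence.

24

Computing terms: b_0 = 2; b_1 = 12; b_2 = 4; b_3 = 20; b_4 = 0; b_5 = 20; b_6 = 18; b_7 = 12; b_8 = 20; b_9 = 8; b_{10} = 14; b_{11} = 14; b_{12} = 20; b_{13} = 10; b_{14} = 18; b_{15} = 2; b_{16} = 0; b_{17} = 2; b_{18} = 4; b_{19} = 10; b_{20} = 2; b_{21} = 14; b_{22} = 8; b_{23} = 8; b_{24} = 2; b_{25} = 12.
The sequence repeats with period 24.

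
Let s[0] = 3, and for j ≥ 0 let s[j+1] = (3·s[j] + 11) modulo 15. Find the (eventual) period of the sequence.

Listing terms: s[0] = 3; s[1] = 5; s[2] = 11; s[3] = 14; s[4] = 8; s[5] = 5.
Since s[5] = s[1] = 5, the sequence is eventually periodic: after a pre-period of length 1 it cycles with period 4.

4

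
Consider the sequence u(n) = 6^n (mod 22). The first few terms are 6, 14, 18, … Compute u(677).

8

Listing terms: u(1) = 6,  u(2) = 14,  u(3) = 18,  u(4) = 20,  u(5) = 10,  u(6) = 16,  u(7) = 8,  u(8) = 4,  u(9) = 2,  u(10) = 12,  u(11) = 6.
The sequence repeats with period 10.
(677 - 1) mod 10 = 6, so u(677) = u(7) = 8.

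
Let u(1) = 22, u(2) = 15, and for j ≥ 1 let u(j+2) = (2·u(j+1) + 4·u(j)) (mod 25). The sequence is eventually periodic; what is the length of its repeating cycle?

25

Listing terms: u(1) = 22,  u(2) = 15,  u(3) = 18,  u(4) = 21,  u(5) = 14,  u(6) = 12,  u(7) = 5,  u(8) = 8,  u(9) = 11,  u(10) = 4,  u(11) = 2,  u(12) = 20,  u(13) = 23,  u(14) = 1,  u(15) = 19,  u(16) = 17,  u(17) = 10,  u(18) = 13,  u(19) = 16,  u(20) = 9,  u(21) = 7,  u(22) = 0,  u(23) = 3,  u(24) = 6,  u(25) = 24,  u(26) = 22,  u(27) = 15.
Since (u(26), u(27)) = (u(1), u(2)) = (22, 15) (two consecutive terms determine the rest), the sequence is periodic with period 25.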